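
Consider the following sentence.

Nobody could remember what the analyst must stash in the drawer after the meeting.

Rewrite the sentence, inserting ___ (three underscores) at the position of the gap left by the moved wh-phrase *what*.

Before movement: The analyst must stash what in the drawer after the meeting.
'what' is the direct object of 'stash'. The gap is right after 'stash'.

Nobody could remember what the analyst must stash ___ in the drawer after the meeting.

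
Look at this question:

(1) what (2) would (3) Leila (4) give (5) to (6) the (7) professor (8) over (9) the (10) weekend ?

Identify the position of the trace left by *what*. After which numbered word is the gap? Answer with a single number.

Pre-movement form: Leila would give what to the professor over the weekend.
'what' is the direct object of 'give'. Wh-movement fronts it, leaving a gap right after 'give':
What would Leila give ___ to the professor over the weekend?
'give' is word 4.

4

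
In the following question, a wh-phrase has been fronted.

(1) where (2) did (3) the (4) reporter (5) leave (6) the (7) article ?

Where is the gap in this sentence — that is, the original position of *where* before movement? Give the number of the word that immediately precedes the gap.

7

Before movement: The reporter did leave the article where.
'where' is the locative complement of 'leave'. It moves to the left edge, and the trace sits right after 'article':
Where did the reporter leave the article ___?
'article' is word 7.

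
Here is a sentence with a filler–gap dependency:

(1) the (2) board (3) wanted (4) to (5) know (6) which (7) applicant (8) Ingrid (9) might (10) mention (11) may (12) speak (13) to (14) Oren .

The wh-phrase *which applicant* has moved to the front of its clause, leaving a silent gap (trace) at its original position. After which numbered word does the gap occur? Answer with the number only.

10

In situ: Ingrid might mention which applicant may speak to Oren.
'which applicant' is the subject of the clause embedded under 'mention'. It moves to the left edge, and the trace sits right after 'mention':
The board wanted to know which applicant Ingrid might mention ___ may speak to Oren.
'mention' is word 10.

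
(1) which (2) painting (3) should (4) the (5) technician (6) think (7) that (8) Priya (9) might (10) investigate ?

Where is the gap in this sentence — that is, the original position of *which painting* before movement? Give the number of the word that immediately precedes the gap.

10

In situ: The technician should think that Priya might investigate which painting.
'which painting' is the direct object of 'investigate'. Wh-movement fronts it, leaving a gap right after 'investigate':
Which painting should the technician think that Priya might investigate ___?
'investigate' is word 10.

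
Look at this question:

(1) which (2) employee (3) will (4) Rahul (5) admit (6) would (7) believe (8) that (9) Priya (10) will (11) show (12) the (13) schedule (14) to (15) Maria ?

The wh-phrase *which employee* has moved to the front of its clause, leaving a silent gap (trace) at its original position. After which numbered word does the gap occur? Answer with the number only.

5

In situ: Rahul will admit which employee would believe that Priya will show the schedule to Maria.
'which employee' functions as the subject of the clause embedded under 'admit'. Wh-movement fronts it, leaving a gap right after 'admit':
Which employee will Rahul admit ___ would believe that Priya will show the schedule to Maria?
'admit' is word 5.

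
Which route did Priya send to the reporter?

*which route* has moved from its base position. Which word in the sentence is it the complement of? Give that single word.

Before movement: Priya did send which route to the reporter.
'which route' is the direct object of 'send'. It moves to the left edge, and the trace sits right after 'send':
Which route did Priya send ___ to the reporter?

send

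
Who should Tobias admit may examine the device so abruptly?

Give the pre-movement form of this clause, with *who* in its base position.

Tobias should admit who may examine the device so abruptly.

'who' is the subject of the clause embedded under 'admit'. Fronting leaves a gap immediately after 'admit':
Who should Tobias admit ___ may examine the device so abruptly?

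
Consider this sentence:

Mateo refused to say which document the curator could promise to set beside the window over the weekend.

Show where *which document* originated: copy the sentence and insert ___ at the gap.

Mateo refused to say which document the curator could promise to set ___ beside the window over the weekend.

Pre-movement form: The curator could promise to set which document beside the window over the weekend.
The filler 'which document' is interpreted as the direct object of 'set'. The gap is right after 'set'.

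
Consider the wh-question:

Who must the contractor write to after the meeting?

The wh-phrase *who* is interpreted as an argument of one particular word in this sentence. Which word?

Underlying clause: The contractor must write to who after the meeting.
'who' is the object of the preposition 'to'. Wh-movement fronts it, leaving a gap right after 'to':
Who must the contractor write to ___ after the meeting?

to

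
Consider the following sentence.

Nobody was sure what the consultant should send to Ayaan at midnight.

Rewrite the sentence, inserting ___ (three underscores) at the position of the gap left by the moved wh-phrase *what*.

Nobody was sure what the consultant should send ___ to Ayaan at midnight.

Underlying clause: The consultant should send what to Ayaan at midnight.
'what' is the direct object of 'send'. The gap is right after 'send'.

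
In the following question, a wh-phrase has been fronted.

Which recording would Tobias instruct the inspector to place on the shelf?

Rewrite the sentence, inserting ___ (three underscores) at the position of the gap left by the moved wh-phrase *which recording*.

Which recording would Tobias instruct the inspector to place ___ on the shelf?

In situ: Tobias would instruct the inspector to place which recording on the shelf.
'which recording' functions as the direct object of 'place'. The gap is right after 'place'.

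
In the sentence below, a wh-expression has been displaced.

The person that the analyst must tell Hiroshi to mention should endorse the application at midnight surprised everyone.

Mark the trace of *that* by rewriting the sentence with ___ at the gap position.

The filler 'that' is interpreted as the subject of the clause embedded under 'mention'. The gap is right after 'mention'.

The person that the analyst must tell Hiroshi to mention ___ should endorse the application at midnight surprised everyone.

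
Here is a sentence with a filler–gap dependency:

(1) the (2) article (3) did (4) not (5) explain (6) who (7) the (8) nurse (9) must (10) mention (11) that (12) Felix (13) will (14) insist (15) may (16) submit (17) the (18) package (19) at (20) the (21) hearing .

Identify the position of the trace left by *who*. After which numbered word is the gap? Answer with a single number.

Underlying clause: The nurse must mention that Felix will insist who may submit the package at the hearing.
'who' functions as the subject of the clause embedded under 'insist'. Fronting leaves a gap immediately after 'insist':
The article did not explain who the nurse must mention that Felix will insist ___ may submit the package at the hearing.
'insist' is word 14.

14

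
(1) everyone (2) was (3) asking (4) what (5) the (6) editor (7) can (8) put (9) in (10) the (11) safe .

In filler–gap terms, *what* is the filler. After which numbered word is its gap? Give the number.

8

Pre-movement form: The editor can put what in the safe.
'what' functions as the direct object of 'put'. It moves to the left edge, and the trace sits right after 'put':
Everyone was asking what the editor can put ___ in the safe.
'put' is word 8.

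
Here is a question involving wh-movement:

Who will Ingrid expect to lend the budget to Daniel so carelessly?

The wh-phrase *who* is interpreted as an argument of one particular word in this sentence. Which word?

expect

Pre-movement form: Ingrid will expect who to lend the budget to Daniel so carelessly.
'who' functions as the direct object of 'expect'. It moves to the left edge, and the trace sits right after 'expect':
Who will Ingrid expect ___ to lend the budget to Daniel so carelessly?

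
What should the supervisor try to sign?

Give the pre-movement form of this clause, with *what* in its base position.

The filler 'what' is interpreted as the direct object of 'sign'. Wh-movement fronts it, leaving a gap right after 'sign':
What should the supervisor try to sign ___?

The supervisor should try to sign what.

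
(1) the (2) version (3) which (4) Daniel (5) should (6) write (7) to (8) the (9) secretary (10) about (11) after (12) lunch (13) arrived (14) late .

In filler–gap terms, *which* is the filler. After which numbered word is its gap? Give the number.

10

The filler 'which' is interpreted as the object of the preposition 'about'. Fronting leaves a gap immediately after 'about':
The version which Daniel should write to the secretary about ___ after lunch arrived late.
'about' is word 10.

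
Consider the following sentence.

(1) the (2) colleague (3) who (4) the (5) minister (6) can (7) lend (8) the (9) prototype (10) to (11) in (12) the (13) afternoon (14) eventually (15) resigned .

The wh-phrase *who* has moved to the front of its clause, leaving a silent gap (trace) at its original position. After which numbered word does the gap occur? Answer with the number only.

10

'who' functions as the object of the preposition 'to' (recipient of 'lend'). Fronting leaves a gap immediately after 'to':
The colleague who the minister can lend the prototype to ___ in the afternoon eventually resigned.
'to' is word 10.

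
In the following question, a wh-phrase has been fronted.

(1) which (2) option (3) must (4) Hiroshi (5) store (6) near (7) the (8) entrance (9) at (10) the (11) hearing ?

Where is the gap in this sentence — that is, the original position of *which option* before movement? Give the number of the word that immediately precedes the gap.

Before movement: Hiroshi must store which option near the entrance at the hearing.
'which option' is the direct object of 'store'. Wh-movement fronts it, leaving a gap right after 'store':
Which option must Hiroshi store ___ near the entrance at the hearing?
'store' is word 5.

5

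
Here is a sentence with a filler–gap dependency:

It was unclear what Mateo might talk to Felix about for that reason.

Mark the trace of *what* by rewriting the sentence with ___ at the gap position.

Underlying clause: Mateo might talk to Felix about what for that reason.
'what' functions as the object of the preposition 'about'. The gap is right after 'about'.

It was unclear what Mateo might talk to Felix about ___ for that reason.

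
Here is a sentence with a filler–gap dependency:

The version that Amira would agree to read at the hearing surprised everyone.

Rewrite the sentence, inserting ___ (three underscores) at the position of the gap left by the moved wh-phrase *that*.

The version that Amira would agree to read ___ at the hearing surprised everyone.

'that' is the direct object of 'read'. The gap is right after 'read'.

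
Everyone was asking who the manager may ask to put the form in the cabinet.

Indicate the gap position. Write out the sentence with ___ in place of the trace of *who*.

Underlying clause: The manager may ask who to put the form in the cabinet.
'who' is the direct object of 'ask'. The gap is right after 'ask'.

Everyone was asking who the manager may ask ___ to put the form in the cabinet.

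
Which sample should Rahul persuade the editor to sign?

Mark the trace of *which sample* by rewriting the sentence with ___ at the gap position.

Underlying clause: Rahul should persuade the editor to sign which sample.
'which sample' functions as the direct object of 'sign'. The gap is right after 'sign'.

Which sample should Rahul persuade the editor to sign ___?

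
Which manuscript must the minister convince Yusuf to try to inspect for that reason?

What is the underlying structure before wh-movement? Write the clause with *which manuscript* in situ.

The minister must convince Yusuf to try to inspect which manuscript for that reason.

'which manuscript' is the direct object of 'inspect'. Wh-movement fronts it, leaving a gap right after 'inspect':
Which manuscript must the minister convince Yusuf to try to inspect ___ for that reason?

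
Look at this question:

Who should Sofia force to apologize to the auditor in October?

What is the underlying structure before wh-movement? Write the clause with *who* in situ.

Sofia should force who to apologize to the auditor in October.

'who' is the direct object of 'force'. Wh-movement fronts it, leaving a gap right after 'force':
Who should Sofia force ___ to apologize to the auditor in October?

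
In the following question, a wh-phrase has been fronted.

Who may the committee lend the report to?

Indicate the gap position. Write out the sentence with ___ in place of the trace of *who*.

Who may the committee lend the report to ___?

Underlying clause: The committee may lend the report to who.
The filler 'who' is interpreted as the object of the preposition 'to' (recipient of 'lend'). The gap is right after 'to'.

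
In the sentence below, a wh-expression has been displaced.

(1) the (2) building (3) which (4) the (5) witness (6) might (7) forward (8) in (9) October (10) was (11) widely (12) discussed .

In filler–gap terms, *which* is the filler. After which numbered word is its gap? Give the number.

7

The filler 'which' is interpreted as the direct object of 'forward'. Wh-movement fronts it, leaving a gap right after 'forward':
The building which the witness might forward ___ in October was widely discussed.
'forward' is word 7.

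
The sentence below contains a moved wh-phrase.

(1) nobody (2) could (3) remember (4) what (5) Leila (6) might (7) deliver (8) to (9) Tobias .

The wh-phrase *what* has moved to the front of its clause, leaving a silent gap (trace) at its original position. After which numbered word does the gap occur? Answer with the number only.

Underlying clause: Leila might deliver what to Tobias.
'what' is the direct object of 'deliver'. Fronting leaves a gap immediately after 'deliver':
Nobody could remember what Leila might deliver ___ to Tobias.
'deliver' is word 7.

7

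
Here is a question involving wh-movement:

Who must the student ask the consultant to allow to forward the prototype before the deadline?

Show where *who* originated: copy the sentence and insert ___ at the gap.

Who must the student ask the consultant to allow ___ to forward the prototype before the deadline?

In situ: The student must ask the consultant to allow who to forward the prototype before the deadline.
'who' functions as the direct object of 'allow'. The gap is right after 'allow'.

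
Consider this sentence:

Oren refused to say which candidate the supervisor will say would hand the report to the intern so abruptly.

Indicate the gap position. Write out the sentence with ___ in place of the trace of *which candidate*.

Oren refused to say which candidate the supervisor will say ___ would hand the report to the intern so abruptly.

In situ: The supervisor will say which candidate would hand the report to the intern so abruptly.
'which candidate' is the subject of the clause embedded under 'say'. The gap is right after 'say'.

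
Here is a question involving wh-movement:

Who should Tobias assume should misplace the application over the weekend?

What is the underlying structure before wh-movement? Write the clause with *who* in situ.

'who' is the subject of the clause embedded under 'assume'. It moves to the left edge, and the trace sits right after 'assume':
Who should Tobias assume ___ should misplace the application over the weekend?

Tobias should assume who should misplace the application over the weekend.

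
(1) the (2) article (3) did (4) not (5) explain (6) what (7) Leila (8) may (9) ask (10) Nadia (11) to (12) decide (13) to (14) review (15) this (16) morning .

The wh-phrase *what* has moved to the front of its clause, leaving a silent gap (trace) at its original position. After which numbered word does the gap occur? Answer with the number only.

14

Pre-movement form: Leila may ask Nadia to decide to review what this morning.
'what' functions as the direct object of 'review'. Fronting leaves a gap immediately after 'review':
The article did not explain what Leila may ask Nadia to decide to review ___ this morning.
'review' is word 14.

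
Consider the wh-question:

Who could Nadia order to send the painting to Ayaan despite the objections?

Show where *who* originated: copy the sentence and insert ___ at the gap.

Who could Nadia order ___ to send the painting to Ayaan despite the objections?

Underlying clause: Nadia could order who to send the painting to Ayaan despite the objections.
'who' functions as the direct object of 'order'. The gap is right after 'order'.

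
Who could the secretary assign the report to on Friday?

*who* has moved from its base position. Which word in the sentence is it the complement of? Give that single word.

to

Underlying clause: The secretary could assign the report to who on Friday.
'who' functions as the object of the preposition 'to' (recipient of 'assign'). Fronting leaves a gap immediately after 'to':
Who could the secretary assign the report to ___ on Friday?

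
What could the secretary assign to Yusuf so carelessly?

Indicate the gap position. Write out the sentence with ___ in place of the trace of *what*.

In situ: The secretary could assign what to Yusuf so carelessly.
The filler 'what' is interpreted as the direct object of 'assign'. The gap is right after 'assign'.

What could the secretary assign ___ to Yusuf so carelessly?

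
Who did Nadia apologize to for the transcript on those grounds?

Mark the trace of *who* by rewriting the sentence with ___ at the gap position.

Who did Nadia apologize to ___ for the transcript on those grounds?

In situ: Nadia did apologize to who for the transcript on those grounds.
The filler 'who' is interpreted as the object of the preposition 'to'. The gap is right after 'to'.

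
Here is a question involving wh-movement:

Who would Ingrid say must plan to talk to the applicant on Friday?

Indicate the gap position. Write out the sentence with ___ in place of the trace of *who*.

In situ: Ingrid would say who must plan to talk to the applicant on Friday.
'who' functions as the subject of the clause embedded under 'say'. The gap is right after 'say'.

Who would Ingrid say ___ must plan to talk to the applicant on Friday?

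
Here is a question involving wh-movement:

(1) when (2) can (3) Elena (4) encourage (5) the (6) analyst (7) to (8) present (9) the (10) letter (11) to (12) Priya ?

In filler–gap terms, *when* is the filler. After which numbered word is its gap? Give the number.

12

Before movement: Elena can encourage the analyst to present the letter to Priya when.
The filler 'when' is interpreted as the temporal adjunct. It moves to the left edge, and the trace sits right after 'Priya':
When can Elena encourage the analyst to present the letter to Priya ___?
'Priya' is word 12.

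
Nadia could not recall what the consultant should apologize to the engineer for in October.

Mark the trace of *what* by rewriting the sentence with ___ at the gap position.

Nadia could not recall what the consultant should apologize to the engineer for ___ in October.

Underlying clause: The consultant should apologize to the engineer for what in October.
The filler 'what' is interpreted as the object of the preposition 'for'. The gap is right after 'for'.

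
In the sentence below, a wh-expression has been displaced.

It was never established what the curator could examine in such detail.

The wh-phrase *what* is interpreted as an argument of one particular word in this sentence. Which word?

examine

Underlying clause: The curator could examine what in such detail.
'what' is the direct object of 'examine'. Fronting leaves a gap immediately after 'examine':
It was never established what the curator could examine ___ in such detail.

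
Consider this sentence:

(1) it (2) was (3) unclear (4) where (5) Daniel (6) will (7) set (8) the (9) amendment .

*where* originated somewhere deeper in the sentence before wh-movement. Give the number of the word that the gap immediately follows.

In situ: Daniel will set the amendment where.
'where' functions as the locative complement of 'set'. Fronting leaves a gap immediately after 'amendment':
It was unclear where Daniel will set the amendment ___.
'amendment' is word 9.

9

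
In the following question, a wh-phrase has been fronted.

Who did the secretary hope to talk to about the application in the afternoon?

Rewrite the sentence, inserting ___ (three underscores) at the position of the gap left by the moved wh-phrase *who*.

Who did the secretary hope to talk to ___ about the application in the afternoon?

Before movement: The secretary did hope to talk to who about the application in the afternoon.
'who' is the object of the preposition 'to'. The gap is right after 'to'.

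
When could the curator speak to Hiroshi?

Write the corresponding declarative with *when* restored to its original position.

'when' functions as the temporal adjunct. Fronting leaves a gap immediately after 'Hiroshi':
When could the curator speak to Hiroshi ___?

The curator could speak to Hiroshi when.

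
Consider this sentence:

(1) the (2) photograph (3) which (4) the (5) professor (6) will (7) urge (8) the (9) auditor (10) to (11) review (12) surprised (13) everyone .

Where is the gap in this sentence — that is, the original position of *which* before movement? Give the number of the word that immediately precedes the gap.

'which' functions as the direct object of 'review'. It moves to the left edge, and the trace sits right after 'review':
The photograph which the professor will urge the auditor to review ___ surprised everyone.
'review' is word 11.

11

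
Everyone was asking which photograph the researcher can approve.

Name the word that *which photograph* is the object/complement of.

approve

Pre-movement form: The researcher can approve which photograph.
'which photograph' is the direct object of 'approve'. Fronting leaves a gap immediately after 'approve':
Everyone was asking which photograph the researcher can approve ___.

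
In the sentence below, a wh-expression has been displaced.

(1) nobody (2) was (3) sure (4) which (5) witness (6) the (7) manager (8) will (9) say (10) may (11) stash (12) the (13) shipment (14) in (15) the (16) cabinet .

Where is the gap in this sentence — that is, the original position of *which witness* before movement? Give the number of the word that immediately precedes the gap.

In situ: The manager will say which witness may stash the shipment in the cabinet.
'which witness' functions as the subject of the clause embedded under 'say'. Wh-movement fronts it, leaving a gap right after 'say':
Nobody was sure which witness the manager will say ___ may stash the shipment in the cabinet.
'say' is word 9.

9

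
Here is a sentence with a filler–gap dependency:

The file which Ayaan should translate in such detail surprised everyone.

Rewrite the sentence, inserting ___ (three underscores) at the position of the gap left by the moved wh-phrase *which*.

'which' is the direct object of 'translate'. The gap is right after 'translate'.

The file which Ayaan should translate ___ in such detail surprised everyone.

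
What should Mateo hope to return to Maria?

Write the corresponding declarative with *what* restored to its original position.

Mateo should hope to return what to Maria.

'what' is the direct object of 'return'. Wh-movement fronts it, leaving a gap right after 'return':
What should Mateo hope to return ___ to Maria?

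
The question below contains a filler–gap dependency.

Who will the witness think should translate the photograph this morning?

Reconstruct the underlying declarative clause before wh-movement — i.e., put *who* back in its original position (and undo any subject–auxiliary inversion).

'who' functions as the subject of the clause embedded under 'think'. Wh-movement fronts it, leaving a gap right after 'think':
Who will the witness think ___ should translate the photograph this morning?

The witness will think who should translate the photograph this morning.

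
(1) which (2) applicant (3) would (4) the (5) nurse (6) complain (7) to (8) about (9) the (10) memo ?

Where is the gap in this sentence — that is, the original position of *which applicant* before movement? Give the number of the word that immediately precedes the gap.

7

Before movement: The nurse would complain to which applicant about the memo.
'which applicant' functions as the object of the preposition 'to'. Fronting leaves a gap immediately after 'to':
Which applicant would the nurse complain to ___ about the memo?
'to' is word 7.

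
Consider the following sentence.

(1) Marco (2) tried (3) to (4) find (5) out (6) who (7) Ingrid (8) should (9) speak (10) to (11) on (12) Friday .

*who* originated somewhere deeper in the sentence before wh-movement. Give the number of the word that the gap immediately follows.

Pre-movement form: Ingrid should speak to who on Friday.
The filler 'who' is interpreted as the object of the preposition 'to'. Fronting leaves a gap immediately after 'to':
Marco tried to find out who Ingrid should speak to ___ on Friday.
'to' is word 10.

10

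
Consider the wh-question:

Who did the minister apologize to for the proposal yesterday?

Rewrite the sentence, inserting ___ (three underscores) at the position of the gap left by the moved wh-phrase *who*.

Before movement: The minister did apologize to who for the proposal yesterday.
'who' functions as the object of the preposition 'to'. The gap is right after 'to'.

Who did the minister apologize to ___ for the proposal yesterday?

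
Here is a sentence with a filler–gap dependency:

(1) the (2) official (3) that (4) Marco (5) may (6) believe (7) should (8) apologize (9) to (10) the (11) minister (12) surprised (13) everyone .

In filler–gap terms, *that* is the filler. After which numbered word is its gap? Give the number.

6

'that' functions as the subject of the clause embedded under 'believe'. Fronting leaves a gap immediately after 'believe':
The official that Marco may believe ___ should apologize to the minister surprised everyone.
'believe' is word 6.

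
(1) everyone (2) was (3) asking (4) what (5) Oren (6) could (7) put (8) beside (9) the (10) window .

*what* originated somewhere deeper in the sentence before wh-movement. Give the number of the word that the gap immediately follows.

7

In situ: Oren could put what beside the window.
The filler 'what' is interpreted as the direct object of 'put'. Wh-movement fronts it, leaving a gap right after 'put':
Everyone was asking what Oren could put ___ beside the window.
'put' is word 7.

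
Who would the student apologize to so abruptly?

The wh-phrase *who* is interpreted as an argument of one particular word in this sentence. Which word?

In situ: The student would apologize to who so abruptly.
'who' functions as the object of the preposition 'to'. It moves to the left edge, and the trace sits right after 'to':
Who would the student apologize to ___ so abruptly?

to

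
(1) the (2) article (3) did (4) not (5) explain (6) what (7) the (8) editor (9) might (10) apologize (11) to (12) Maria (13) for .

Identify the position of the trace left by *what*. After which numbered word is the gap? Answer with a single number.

Before movement: The editor might apologize to Maria for what.
'what' functions as the object of the preposition 'for'. Fronting leaves a gap immediately after 'for':
The article did not explain what the editor might apologize to Maria for ___.
'for' is word 13.

13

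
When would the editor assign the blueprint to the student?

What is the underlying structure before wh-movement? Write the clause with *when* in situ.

The filler 'when' is interpreted as the temporal adjunct. It moves to the left edge, and the trace sits right after 'student':
When would the editor assign the blueprint to the student ___?

The editor would assign the blueprint to the student when.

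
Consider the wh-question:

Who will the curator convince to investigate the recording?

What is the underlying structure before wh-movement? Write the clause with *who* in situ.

The curator will convince who to investigate the recording.

'who' functions as the direct object of 'convince'. Fronting leaves a gap immediately after 'convince':
Who will the curator convince ___ to investigate the recording?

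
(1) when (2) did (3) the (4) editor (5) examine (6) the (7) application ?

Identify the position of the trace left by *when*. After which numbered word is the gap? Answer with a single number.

7

Pre-movement form: The editor did examine the application when.
The filler 'when' is interpreted as the temporal adjunct. Fronting leaves a gap immediately after 'application':
When did the editor examine the application ___?
'application' is word 7.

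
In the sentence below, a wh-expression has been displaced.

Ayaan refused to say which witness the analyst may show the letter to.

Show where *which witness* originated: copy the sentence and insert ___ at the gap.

Pre-movement form: The analyst may show the letter to which witness.
'which witness' is the object of the preposition 'to' (recipient of 'show'). The gap is right after 'to'.

Ayaan refused to say which witness the analyst may show the letter to ___.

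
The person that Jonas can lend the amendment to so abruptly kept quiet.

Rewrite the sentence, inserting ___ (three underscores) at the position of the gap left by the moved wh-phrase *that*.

The person that Jonas can lend the amendment to ___ so abruptly kept quiet.

The filler 'that' is interpreted as the object of the preposition 'to' (recipient of 'lend'). The gap is right after 'to'.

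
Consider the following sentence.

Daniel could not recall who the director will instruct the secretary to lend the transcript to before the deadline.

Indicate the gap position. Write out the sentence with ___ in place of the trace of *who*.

In situ: The director will instruct the secretary to lend the transcript to who before the deadline.
'who' is the object of the preposition 'to' (recipient of 'lend'). The gap is right after 'to'.

Daniel could not recall who the director will instruct the secretary to lend the transcript to ___ before the deadline.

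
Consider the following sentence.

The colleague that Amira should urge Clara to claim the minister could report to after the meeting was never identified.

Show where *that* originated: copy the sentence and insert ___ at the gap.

'that' functions as the object of the preposition 'to'. The gap is right after 'to'.

The colleague that Amira should urge Clara to claim the minister could report to ___ after the meeting was never identified.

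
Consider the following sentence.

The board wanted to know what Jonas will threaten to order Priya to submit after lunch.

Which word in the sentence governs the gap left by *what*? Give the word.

Pre-movement form: Jonas will threaten to order Priya to submit what after lunch.
'what' is the direct object of 'submit'. It moves to the left edge, and the trace sits right after 'submit':
The board wanted to know what Jonas will threaten to order Priya to submit ___ after lunch.

submit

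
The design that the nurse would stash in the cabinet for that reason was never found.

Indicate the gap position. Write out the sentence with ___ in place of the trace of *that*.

The design that the nurse would stash ___ in the cabinet for that reason was never found.

The filler 'that' is interpreted as the direct object of 'stash'. The gap is right after 'stash'.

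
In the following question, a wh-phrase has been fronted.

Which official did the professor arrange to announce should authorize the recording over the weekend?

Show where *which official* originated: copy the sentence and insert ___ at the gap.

Which official did the professor arrange to announce ___ should authorize the recording over the weekend?

Before movement: The professor did arrange to announce which official should authorize the recording over the weekend.
'which official' functions as the subject of the clause embedded under 'announce'. The gap is right after 'announce'.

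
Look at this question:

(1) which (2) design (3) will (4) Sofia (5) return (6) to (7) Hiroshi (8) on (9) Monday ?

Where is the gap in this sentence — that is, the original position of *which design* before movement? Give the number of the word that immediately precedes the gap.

Pre-movement form: Sofia will return which design to Hiroshi on Monday.
'which design' is the direct object of 'return'. It moves to the left edge, and the trace sits right after 'return':
Which design will Sofia return ___ to Hiroshi on Monday?
'return' is word 5.

5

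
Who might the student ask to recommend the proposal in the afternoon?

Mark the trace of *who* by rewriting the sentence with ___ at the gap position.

Who might the student ask ___ to recommend the proposal in the afternoon?

Pre-movement form: The student might ask who to recommend the proposal in the afternoon.
The filler 'who' is interpreted as the direct object of 'ask'. The gap is right after 'ask'.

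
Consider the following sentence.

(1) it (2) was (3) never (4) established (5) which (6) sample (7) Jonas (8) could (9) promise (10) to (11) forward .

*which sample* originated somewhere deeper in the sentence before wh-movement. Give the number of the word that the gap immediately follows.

In situ: Jonas could promise to forward which sample.
The filler 'which sample' is interpreted as the direct object of 'forward'. Wh-movement fronts it, leaving a gap right after 'forward':
It was never established which sample Jonas could promise to forward ___.
'forward' is word 11.

11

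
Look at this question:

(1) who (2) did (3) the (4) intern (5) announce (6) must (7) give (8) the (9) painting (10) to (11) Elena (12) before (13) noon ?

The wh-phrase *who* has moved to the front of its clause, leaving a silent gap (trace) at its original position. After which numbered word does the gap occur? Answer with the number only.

In situ: The intern did announce who must give the painting to Elena before noon.
The filler 'who' is interpreted as the subject of the clause embedded under 'announce'. Fronting leaves a gap immediately after 'announce':
Who did the intern announce ___ must give the painting to Elena before noon?
'announce' is word 5.

5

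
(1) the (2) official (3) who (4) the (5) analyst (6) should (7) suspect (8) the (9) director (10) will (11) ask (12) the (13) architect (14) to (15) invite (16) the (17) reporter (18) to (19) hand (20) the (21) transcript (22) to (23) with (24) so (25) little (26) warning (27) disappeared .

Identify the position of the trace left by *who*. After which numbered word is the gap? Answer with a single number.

The filler 'who' is interpreted as the object of the preposition 'to' (recipient of 'hand'). Fronting leaves a gap immediately after 'to':
The official who the analyst should suspect the director will ask the architect to invite the reporter to hand the transcript to ___ with so little warning disappeared.
'to' is word 22.

22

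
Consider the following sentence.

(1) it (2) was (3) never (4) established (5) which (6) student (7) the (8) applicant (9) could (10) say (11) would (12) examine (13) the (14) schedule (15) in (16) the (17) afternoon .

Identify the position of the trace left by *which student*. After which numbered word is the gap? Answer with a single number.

Underlying clause: The applicant could say which student would examine the schedule in the afternoon.
The filler 'which student' is interpreted as the subject of the clause embedded under 'say'. It moves to the left edge, and the trace sits right after 'say':
It was never established which student the applicant could say ___ would examine the schedule in the afternoon.
'say' is word 10.

10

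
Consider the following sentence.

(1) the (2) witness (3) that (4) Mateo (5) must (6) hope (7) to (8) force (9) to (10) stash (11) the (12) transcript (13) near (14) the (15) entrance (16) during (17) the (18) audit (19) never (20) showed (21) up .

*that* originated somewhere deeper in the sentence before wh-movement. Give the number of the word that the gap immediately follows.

8

'that' functions as the direct object of 'force'. Wh-movement fronts it, leaving a gap right after 'force':
The witness that Mateo must hope to force ___ to stash the transcript near the entrance during the audit never showed up.
'force' is word 8.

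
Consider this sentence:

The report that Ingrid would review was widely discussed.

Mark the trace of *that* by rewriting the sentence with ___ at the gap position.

The report that Ingrid would review ___ was widely discussed.

'that' functions as the direct object of 'review'. The gap is right after 'review'.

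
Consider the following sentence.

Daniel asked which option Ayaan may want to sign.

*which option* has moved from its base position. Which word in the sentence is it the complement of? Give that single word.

Before movement: Ayaan may want to sign which option.
'which option' functions as the direct object of 'sign'. Fronting leaves a gap immediately after 'sign':
Daniel asked which option Ayaan may want to sign ___.

sign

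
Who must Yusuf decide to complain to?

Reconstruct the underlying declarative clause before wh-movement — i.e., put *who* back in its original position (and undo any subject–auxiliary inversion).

The filler 'who' is interpreted as the object of the preposition 'to'. Fronting leaves a gap immediately after 'to':
Who must Yusuf decide to complain to ___?

Yusuf must decide to complain to who.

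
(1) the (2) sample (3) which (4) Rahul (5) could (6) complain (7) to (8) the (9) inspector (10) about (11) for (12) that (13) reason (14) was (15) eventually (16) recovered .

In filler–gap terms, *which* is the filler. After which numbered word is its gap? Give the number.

'which' is the object of the preposition 'about'. It moves to the left edge, and the trace sits right after 'about':
The sample which Rahul could complain to the inspector about ___ for that reason was eventually recovered.
'about' is word 10.

10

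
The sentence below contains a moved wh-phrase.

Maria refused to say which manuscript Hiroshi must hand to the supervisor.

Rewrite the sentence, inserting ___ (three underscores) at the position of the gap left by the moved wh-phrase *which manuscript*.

In situ: Hiroshi must hand which manuscript to the supervisor.
'which manuscript' functions as the direct object of 'hand'. The gap is right after 'hand'.

Maria refused to say which manuscript Hiroshi must hand ___ to the supervisor.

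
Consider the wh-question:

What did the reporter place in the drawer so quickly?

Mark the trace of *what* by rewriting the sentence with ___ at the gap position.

What did the reporter place ___ in the drawer so quickly?

Underlying clause: The reporter did place what in the drawer so quickly.
The filler 'what' is interpreted as the direct object of 'place'. The gap is right after 'place'.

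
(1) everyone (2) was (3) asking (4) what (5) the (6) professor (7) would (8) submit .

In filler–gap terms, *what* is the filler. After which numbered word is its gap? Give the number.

8

Pre-movement form: The professor would submit what.
'what' functions as the direct object of 'submit'. Fronting leaves a gap immediately after 'submit':
Everyone was asking what the professor would submit ___.
'submit' is word 8.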